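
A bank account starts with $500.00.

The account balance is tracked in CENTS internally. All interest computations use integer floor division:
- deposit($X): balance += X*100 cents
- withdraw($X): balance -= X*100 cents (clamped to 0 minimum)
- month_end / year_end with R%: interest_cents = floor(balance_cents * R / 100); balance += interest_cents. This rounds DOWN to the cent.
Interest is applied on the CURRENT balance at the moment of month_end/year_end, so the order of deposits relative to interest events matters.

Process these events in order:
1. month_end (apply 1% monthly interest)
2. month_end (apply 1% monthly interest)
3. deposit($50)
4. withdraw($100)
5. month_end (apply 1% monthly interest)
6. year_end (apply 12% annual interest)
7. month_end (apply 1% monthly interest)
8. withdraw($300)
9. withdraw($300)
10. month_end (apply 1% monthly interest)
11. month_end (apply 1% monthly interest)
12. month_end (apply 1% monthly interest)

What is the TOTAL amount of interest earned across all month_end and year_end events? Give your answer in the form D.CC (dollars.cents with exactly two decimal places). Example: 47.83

After 1 (month_end (apply 1% monthly interest)): balance=$505.00 total_interest=$5.00
After 2 (month_end (apply 1% monthly interest)): balance=$510.05 total_interest=$10.05
After 3 (deposit($50)): balance=$560.05 total_interest=$10.05
After 4 (withdraw($100)): balance=$460.05 total_interest=$10.05
After 5 (month_end (apply 1% monthly interest)): balance=$464.65 total_interest=$14.65
After 6 (year_end (apply 12% annual interest)): balance=$520.40 total_interest=$70.40
After 7 (month_end (apply 1% monthly interest)): balance=$525.60 total_interest=$75.60
After 8 (withdraw($300)): balance=$225.60 total_interest=$75.60
After 9 (withdraw($300)): balance=$0.00 total_interest=$75.60
After 10 (month_end (apply 1% monthly interest)): balance=$0.00 total_interest=$75.60
After 11 (month_end (apply 1% monthly interest)): balance=$0.00 total_interest=$75.60
After 12 (month_end (apply 1% monthly interest)): balance=$0.00 total_interest=$75.60

Answer: 75.60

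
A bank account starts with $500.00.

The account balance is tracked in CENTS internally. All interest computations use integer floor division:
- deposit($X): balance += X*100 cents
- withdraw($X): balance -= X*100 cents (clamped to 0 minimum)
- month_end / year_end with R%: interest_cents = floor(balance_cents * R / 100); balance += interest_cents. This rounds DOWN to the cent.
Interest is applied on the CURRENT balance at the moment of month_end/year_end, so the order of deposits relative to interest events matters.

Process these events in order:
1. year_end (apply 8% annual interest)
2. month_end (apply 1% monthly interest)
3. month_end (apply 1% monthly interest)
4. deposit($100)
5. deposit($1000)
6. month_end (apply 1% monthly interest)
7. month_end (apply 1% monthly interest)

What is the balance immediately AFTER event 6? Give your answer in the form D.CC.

Answer: 1667.35

Derivation:
After 1 (year_end (apply 8% annual interest)): balance=$540.00 total_interest=$40.00
After 2 (month_end (apply 1% monthly interest)): balance=$545.40 total_interest=$45.40
After 3 (month_end (apply 1% monthly interest)): balance=$550.85 total_interest=$50.85
After 4 (deposit($100)): balance=$650.85 total_interest=$50.85
After 5 (deposit($1000)): balance=$1650.85 total_interest=$50.85
After 6 (month_end (apply 1% monthly interest)): balance=$1667.35 total_interest=$67.35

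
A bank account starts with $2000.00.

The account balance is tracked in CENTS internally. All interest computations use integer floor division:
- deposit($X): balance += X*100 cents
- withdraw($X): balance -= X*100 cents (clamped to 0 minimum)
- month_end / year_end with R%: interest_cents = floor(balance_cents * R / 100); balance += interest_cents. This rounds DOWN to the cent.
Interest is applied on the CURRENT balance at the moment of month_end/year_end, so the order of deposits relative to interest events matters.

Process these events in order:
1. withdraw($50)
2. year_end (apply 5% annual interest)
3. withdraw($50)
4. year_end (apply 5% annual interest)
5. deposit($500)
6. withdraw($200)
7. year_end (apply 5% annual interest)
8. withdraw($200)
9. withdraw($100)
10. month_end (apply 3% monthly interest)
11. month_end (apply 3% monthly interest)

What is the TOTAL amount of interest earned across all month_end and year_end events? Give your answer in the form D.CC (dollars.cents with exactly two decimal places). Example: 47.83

Answer: 452.25

Derivation:
After 1 (withdraw($50)): balance=$1950.00 total_interest=$0.00
After 2 (year_end (apply 5% annual interest)): balance=$2047.50 total_interest=$97.50
After 3 (withdraw($50)): balance=$1997.50 total_interest=$97.50
After 4 (year_end (apply 5% annual interest)): balance=$2097.37 total_interest=$197.37
After 5 (deposit($500)): balance=$2597.37 total_interest=$197.37
After 6 (withdraw($200)): balance=$2397.37 total_interest=$197.37
After 7 (year_end (apply 5% annual interest)): balance=$2517.23 total_interest=$317.23
After 8 (withdraw($200)): balance=$2317.23 total_interest=$317.23
After 9 (withdraw($100)): balance=$2217.23 total_interest=$317.23
After 10 (month_end (apply 3% monthly interest)): balance=$2283.74 total_interest=$383.74
After 11 (month_end (apply 3% monthly interest)): balance=$2352.25 total_interest=$452.25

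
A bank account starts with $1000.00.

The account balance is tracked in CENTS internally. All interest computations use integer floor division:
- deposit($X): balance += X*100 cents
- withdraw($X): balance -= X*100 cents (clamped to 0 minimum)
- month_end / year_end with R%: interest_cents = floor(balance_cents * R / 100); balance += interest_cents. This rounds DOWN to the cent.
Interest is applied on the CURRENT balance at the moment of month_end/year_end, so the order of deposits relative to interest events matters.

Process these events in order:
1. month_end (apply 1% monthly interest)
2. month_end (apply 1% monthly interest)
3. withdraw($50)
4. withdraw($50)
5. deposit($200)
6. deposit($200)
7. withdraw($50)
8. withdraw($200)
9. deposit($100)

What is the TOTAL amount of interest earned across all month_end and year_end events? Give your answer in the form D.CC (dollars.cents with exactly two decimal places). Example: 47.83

After 1 (month_end (apply 1% monthly interest)): balance=$1010.00 total_interest=$10.00
After 2 (month_end (apply 1% monthly interest)): balance=$1020.10 total_interest=$20.10
After 3 (withdraw($50)): balance=$970.10 total_interest=$20.10
After 4 (withdraw($50)): balance=$920.10 total_interest=$20.10
After 5 (deposit($200)): balance=$1120.10 total_interest=$20.10
After 6 (deposit($200)): balance=$1320.10 total_interest=$20.10
After 7 (withdraw($50)): balance=$1270.10 total_interest=$20.10
After 8 (withdraw($200)): balance=$1070.10 total_interest=$20.10
After 9 (deposit($100)): balance=$1170.10 total_interest=$20.10

Answer: 20.10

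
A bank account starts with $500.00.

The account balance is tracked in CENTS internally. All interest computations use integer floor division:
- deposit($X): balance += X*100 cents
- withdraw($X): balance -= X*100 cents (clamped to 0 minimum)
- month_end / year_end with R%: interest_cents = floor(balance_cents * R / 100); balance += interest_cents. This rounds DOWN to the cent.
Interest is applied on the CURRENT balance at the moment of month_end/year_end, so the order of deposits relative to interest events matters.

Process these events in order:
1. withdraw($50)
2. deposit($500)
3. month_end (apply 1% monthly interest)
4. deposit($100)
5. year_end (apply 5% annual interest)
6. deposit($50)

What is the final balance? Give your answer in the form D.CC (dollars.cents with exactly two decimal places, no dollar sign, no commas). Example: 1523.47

After 1 (withdraw($50)): balance=$450.00 total_interest=$0.00
After 2 (deposit($500)): balance=$950.00 total_interest=$0.00
After 3 (month_end (apply 1% monthly interest)): balance=$959.50 total_interest=$9.50
After 4 (deposit($100)): balance=$1059.50 total_interest=$9.50
After 5 (year_end (apply 5% annual interest)): balance=$1112.47 total_interest=$62.47
After 6 (deposit($50)): balance=$1162.47 total_interest=$62.47

Answer: 1162.47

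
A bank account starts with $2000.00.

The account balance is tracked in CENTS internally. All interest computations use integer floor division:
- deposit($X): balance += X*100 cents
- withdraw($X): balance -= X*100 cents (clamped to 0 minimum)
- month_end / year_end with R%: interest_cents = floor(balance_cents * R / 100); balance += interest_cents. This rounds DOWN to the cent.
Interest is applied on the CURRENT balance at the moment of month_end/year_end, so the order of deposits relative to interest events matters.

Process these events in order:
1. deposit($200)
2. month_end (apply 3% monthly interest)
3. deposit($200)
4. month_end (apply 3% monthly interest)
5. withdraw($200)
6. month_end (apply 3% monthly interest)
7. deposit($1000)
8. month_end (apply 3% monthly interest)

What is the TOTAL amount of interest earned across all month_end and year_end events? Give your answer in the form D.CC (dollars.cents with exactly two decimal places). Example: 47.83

After 1 (deposit($200)): balance=$2200.00 total_interest=$0.00
After 2 (month_end (apply 3% monthly interest)): balance=$2266.00 total_interest=$66.00
After 3 (deposit($200)): balance=$2466.00 total_interest=$66.00
After 4 (month_end (apply 3% monthly interest)): balance=$2539.98 total_interest=$139.98
After 5 (withdraw($200)): balance=$2339.98 total_interest=$139.98
After 6 (month_end (apply 3% monthly interest)): balance=$2410.17 total_interest=$210.17
After 7 (deposit($1000)): balance=$3410.17 total_interest=$210.17
After 8 (month_end (apply 3% monthly interest)): balance=$3512.47 total_interest=$312.47

Answer: 312.47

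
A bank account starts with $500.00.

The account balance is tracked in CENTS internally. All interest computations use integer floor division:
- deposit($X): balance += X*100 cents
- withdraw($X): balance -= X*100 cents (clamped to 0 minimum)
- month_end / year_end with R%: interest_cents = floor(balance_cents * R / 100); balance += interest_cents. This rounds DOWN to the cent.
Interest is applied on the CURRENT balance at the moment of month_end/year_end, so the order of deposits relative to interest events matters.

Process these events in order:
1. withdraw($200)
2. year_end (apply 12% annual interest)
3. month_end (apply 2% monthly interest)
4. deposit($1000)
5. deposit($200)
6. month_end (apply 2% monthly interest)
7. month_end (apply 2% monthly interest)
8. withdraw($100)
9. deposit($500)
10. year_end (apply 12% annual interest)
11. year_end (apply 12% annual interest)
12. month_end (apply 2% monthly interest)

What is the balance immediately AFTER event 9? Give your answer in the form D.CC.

After 1 (withdraw($200)): balance=$300.00 total_interest=$0.00
After 2 (year_end (apply 12% annual interest)): balance=$336.00 total_interest=$36.00
After 3 (month_end (apply 2% monthly interest)): balance=$342.72 total_interest=$42.72
After 4 (deposit($1000)): balance=$1342.72 total_interest=$42.72
After 5 (deposit($200)): balance=$1542.72 total_interest=$42.72
After 6 (month_end (apply 2% monthly interest)): balance=$1573.57 total_interest=$73.57
After 7 (month_end (apply 2% monthly interest)): balance=$1605.04 total_interest=$105.04
After 8 (withdraw($100)): balance=$1505.04 total_interest=$105.04
After 9 (deposit($500)): balance=$2005.04 total_interest=$105.04

Answer: 2005.04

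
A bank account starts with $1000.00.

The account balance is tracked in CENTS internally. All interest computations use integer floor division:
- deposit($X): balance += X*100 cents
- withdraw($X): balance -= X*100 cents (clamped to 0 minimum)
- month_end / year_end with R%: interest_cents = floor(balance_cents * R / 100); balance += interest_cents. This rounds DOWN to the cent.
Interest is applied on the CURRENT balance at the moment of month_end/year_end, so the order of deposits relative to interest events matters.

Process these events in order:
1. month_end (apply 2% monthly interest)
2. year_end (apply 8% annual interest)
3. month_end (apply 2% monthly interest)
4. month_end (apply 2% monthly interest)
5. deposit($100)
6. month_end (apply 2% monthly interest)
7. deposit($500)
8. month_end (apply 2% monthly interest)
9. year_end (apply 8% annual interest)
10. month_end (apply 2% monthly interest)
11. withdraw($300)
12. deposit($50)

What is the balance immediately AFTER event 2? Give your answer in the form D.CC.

Answer: 1101.60

Derivation:
After 1 (month_end (apply 2% monthly interest)): balance=$1020.00 total_interest=$20.00
After 2 (year_end (apply 8% annual interest)): balance=$1101.60 total_interest=$101.60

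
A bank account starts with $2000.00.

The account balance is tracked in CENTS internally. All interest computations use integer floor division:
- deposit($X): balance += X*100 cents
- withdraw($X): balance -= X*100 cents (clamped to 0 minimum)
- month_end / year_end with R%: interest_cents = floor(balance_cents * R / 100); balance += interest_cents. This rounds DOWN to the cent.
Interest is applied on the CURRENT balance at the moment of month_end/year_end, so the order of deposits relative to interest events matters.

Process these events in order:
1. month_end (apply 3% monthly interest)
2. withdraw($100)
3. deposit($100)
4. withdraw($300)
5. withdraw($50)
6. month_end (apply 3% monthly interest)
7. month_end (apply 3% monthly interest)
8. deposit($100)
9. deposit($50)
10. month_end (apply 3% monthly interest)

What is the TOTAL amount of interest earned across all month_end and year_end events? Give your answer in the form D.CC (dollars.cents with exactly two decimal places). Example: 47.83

Answer: 223.05

Derivation:
After 1 (month_end (apply 3% monthly interest)): balance=$2060.00 total_interest=$60.00
After 2 (withdraw($100)): balance=$1960.00 total_interest=$60.00
After 3 (deposit($100)): balance=$2060.00 total_interest=$60.00
After 4 (withdraw($300)): balance=$1760.00 total_interest=$60.00
After 5 (withdraw($50)): balance=$1710.00 total_interest=$60.00
After 6 (month_end (apply 3% monthly interest)): balance=$1761.30 total_interest=$111.30
After 7 (month_end (apply 3% monthly interest)): balance=$1814.13 total_interest=$164.13
After 8 (deposit($100)): balance=$1914.13 total_interest=$164.13
After 9 (deposit($50)): balance=$1964.13 total_interest=$164.13
After 10 (month_end (apply 3% monthly interest)): balance=$2023.05 total_interest=$223.05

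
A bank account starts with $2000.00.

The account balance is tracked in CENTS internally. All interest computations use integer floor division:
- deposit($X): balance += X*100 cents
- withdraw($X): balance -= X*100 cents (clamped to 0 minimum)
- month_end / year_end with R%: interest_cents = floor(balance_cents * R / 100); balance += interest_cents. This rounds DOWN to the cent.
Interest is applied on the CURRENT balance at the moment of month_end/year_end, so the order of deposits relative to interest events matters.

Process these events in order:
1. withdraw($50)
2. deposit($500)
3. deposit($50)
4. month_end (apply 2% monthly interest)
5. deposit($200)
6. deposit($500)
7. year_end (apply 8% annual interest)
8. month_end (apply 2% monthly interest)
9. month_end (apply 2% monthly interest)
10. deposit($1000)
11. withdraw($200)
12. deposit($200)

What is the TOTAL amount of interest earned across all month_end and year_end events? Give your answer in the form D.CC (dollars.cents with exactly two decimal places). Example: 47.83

After 1 (withdraw($50)): balance=$1950.00 total_interest=$0.00
After 2 (deposit($500)): balance=$2450.00 total_interest=$0.00
After 3 (deposit($50)): balance=$2500.00 total_interest=$0.00
After 4 (month_end (apply 2% monthly interest)): balance=$2550.00 total_interest=$50.00
After 5 (deposit($200)): balance=$2750.00 total_interest=$50.00
After 6 (deposit($500)): balance=$3250.00 total_interest=$50.00
After 7 (year_end (apply 8% annual interest)): balance=$3510.00 total_interest=$310.00
After 8 (month_end (apply 2% monthly interest)): balance=$3580.20 total_interest=$380.20
After 9 (month_end (apply 2% monthly interest)): balance=$3651.80 total_interest=$451.80
After 10 (deposit($1000)): balance=$4651.80 total_interest=$451.80
After 11 (withdraw($200)): balance=$4451.80 total_interest=$451.80
After 12 (deposit($200)): balance=$4651.80 total_interest=$451.80

Answer: 451.80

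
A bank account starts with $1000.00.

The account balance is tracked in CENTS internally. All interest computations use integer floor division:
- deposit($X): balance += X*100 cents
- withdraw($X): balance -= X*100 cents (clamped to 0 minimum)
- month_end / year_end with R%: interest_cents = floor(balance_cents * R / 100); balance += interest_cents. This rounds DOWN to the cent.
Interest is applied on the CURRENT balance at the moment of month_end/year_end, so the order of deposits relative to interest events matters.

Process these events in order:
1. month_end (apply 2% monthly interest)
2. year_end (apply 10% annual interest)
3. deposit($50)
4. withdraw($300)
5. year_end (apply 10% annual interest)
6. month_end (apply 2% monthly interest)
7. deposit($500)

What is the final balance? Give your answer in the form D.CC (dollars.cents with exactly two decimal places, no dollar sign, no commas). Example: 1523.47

Answer: 1478.38

Derivation:
After 1 (month_end (apply 2% monthly interest)): balance=$1020.00 total_interest=$20.00
After 2 (year_end (apply 10% annual interest)): balance=$1122.00 total_interest=$122.00
After 3 (deposit($50)): balance=$1172.00 total_interest=$122.00
After 4 (withdraw($300)): balance=$872.00 total_interest=$122.00
After 5 (year_end (apply 10% annual interest)): balance=$959.20 total_interest=$209.20
After 6 (month_end (apply 2% monthly interest)): balance=$978.38 total_interest=$228.38
After 7 (deposit($500)): balance=$1478.38 total_interest=$228.38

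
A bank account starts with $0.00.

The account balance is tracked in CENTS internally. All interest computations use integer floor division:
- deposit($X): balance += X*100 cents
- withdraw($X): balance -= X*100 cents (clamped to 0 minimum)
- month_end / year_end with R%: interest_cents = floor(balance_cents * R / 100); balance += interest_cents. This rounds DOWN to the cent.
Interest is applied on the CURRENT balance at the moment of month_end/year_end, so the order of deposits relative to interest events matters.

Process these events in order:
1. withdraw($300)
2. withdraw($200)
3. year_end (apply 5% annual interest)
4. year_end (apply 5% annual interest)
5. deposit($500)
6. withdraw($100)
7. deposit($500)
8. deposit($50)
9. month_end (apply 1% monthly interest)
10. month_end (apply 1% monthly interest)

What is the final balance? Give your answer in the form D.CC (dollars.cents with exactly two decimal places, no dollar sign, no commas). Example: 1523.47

Answer: 969.09

Derivation:
After 1 (withdraw($300)): balance=$0.00 total_interest=$0.00
After 2 (withdraw($200)): balance=$0.00 total_interest=$0.00
After 3 (year_end (apply 5% annual interest)): balance=$0.00 total_interest=$0.00
After 4 (year_end (apply 5% annual interest)): balance=$0.00 total_interest=$0.00
After 5 (deposit($500)): balance=$500.00 total_interest=$0.00
After 6 (withdraw($100)): balance=$400.00 total_interest=$0.00
After 7 (deposit($500)): balance=$900.00 total_interest=$0.00
After 8 (deposit($50)): balance=$950.00 total_interest=$0.00
After 9 (month_end (apply 1% monthly interest)): balance=$959.50 total_interest=$9.50
After 10 (month_end (apply 1% monthly interest)): balance=$969.09 total_interest=$19.09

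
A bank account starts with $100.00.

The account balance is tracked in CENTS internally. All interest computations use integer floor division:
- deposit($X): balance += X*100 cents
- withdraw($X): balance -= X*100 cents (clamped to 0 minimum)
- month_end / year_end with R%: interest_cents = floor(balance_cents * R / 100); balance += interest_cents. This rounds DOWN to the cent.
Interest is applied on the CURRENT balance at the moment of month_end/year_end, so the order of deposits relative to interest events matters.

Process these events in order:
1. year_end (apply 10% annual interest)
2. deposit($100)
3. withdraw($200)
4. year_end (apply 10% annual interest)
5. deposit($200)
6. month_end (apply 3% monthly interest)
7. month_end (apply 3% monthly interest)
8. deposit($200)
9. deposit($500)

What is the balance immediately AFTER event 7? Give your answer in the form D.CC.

After 1 (year_end (apply 10% annual interest)): balance=$110.00 total_interest=$10.00
After 2 (deposit($100)): balance=$210.00 total_interest=$10.00
After 3 (withdraw($200)): balance=$10.00 total_interest=$10.00
After 4 (year_end (apply 10% annual interest)): balance=$11.00 total_interest=$11.00
After 5 (deposit($200)): balance=$211.00 total_interest=$11.00
After 6 (month_end (apply 3% monthly interest)): balance=$217.33 total_interest=$17.33
After 7 (month_end (apply 3% monthly interest)): balance=$223.84 total_interest=$23.84

Answer: 223.84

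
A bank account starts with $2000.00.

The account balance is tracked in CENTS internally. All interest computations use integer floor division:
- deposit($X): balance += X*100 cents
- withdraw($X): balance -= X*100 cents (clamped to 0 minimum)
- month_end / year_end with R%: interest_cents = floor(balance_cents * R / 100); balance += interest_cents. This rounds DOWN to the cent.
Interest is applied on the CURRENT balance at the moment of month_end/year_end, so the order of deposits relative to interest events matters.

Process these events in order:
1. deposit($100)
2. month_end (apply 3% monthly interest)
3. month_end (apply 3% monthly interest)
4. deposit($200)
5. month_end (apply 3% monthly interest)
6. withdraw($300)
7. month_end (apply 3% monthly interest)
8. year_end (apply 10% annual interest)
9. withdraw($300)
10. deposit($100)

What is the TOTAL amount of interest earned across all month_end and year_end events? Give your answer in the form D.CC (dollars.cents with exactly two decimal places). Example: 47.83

After 1 (deposit($100)): balance=$2100.00 total_interest=$0.00
After 2 (month_end (apply 3% monthly interest)): balance=$2163.00 total_interest=$63.00
After 3 (month_end (apply 3% monthly interest)): balance=$2227.89 total_interest=$127.89
After 4 (deposit($200)): balance=$2427.89 total_interest=$127.89
After 5 (month_end (apply 3% monthly interest)): balance=$2500.72 total_interest=$200.72
After 6 (withdraw($300)): balance=$2200.72 total_interest=$200.72
After 7 (month_end (apply 3% monthly interest)): balance=$2266.74 total_interest=$266.74
After 8 (year_end (apply 10% annual interest)): balance=$2493.41 total_interest=$493.41
After 9 (withdraw($300)): balance=$2193.41 total_interest=$493.41
After 10 (deposit($100)): balance=$2293.41 total_interest=$493.41

Answer: 493.41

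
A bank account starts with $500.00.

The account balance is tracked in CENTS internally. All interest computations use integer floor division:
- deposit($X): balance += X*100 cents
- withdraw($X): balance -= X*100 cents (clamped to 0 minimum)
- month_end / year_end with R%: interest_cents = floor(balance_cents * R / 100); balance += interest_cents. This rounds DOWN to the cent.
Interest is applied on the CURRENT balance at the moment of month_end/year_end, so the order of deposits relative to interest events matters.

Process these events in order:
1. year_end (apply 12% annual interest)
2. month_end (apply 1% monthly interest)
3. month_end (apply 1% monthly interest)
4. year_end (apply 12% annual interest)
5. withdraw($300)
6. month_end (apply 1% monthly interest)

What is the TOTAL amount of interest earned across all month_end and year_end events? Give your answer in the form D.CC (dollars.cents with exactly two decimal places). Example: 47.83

Answer: 143.19

Derivation:
After 1 (year_end (apply 12% annual interest)): balance=$560.00 total_interest=$60.00
After 2 (month_end (apply 1% monthly interest)): balance=$565.60 total_interest=$65.60
After 3 (month_end (apply 1% monthly interest)): balance=$571.25 total_interest=$71.25
After 4 (year_end (apply 12% annual interest)): balance=$639.80 total_interest=$139.80
After 5 (withdraw($300)): balance=$339.80 total_interest=$139.80
After 6 (month_end (apply 1% monthly interest)): balance=$343.19 total_interest=$143.19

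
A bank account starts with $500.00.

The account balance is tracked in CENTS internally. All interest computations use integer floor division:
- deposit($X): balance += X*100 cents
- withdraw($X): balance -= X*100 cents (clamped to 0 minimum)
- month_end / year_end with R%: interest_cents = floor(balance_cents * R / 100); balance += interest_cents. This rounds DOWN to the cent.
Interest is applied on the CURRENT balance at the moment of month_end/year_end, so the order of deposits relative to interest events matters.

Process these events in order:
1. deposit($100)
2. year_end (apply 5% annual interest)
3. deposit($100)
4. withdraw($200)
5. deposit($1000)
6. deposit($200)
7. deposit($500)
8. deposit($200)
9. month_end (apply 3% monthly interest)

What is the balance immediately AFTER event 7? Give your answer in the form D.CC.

After 1 (deposit($100)): balance=$600.00 total_interest=$0.00
After 2 (year_end (apply 5% annual interest)): balance=$630.00 total_interest=$30.00
After 3 (deposit($100)): balance=$730.00 total_interest=$30.00
After 4 (withdraw($200)): balance=$530.00 total_interest=$30.00
After 5 (deposit($1000)): balance=$1530.00 total_interest=$30.00
After 6 (deposit($200)): balance=$1730.00 total_interest=$30.00
After 7 (deposit($500)): balance=$2230.00 total_interest=$30.00

Answer: 2230.00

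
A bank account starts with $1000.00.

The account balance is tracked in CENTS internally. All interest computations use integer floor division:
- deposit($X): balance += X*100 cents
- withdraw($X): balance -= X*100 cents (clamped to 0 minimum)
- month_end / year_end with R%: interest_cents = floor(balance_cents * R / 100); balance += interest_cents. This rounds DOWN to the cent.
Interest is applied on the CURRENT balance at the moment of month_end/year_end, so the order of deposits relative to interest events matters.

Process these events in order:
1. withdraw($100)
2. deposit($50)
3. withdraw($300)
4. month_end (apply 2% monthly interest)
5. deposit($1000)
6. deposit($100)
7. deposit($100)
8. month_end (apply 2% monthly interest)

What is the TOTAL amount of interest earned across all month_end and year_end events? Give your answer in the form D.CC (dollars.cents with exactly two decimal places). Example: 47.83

After 1 (withdraw($100)): balance=$900.00 total_interest=$0.00
After 2 (deposit($50)): balance=$950.00 total_interest=$0.00
After 3 (withdraw($300)): balance=$650.00 total_interest=$0.00
After 4 (month_end (apply 2% monthly interest)): balance=$663.00 total_interest=$13.00
After 5 (deposit($1000)): balance=$1663.00 total_interest=$13.00
After 6 (deposit($100)): balance=$1763.00 total_interest=$13.00
After 7 (deposit($100)): balance=$1863.00 total_interest=$13.00
After 8 (month_end (apply 2% monthly interest)): balance=$1900.26 total_interest=$50.26

Answer: 50.26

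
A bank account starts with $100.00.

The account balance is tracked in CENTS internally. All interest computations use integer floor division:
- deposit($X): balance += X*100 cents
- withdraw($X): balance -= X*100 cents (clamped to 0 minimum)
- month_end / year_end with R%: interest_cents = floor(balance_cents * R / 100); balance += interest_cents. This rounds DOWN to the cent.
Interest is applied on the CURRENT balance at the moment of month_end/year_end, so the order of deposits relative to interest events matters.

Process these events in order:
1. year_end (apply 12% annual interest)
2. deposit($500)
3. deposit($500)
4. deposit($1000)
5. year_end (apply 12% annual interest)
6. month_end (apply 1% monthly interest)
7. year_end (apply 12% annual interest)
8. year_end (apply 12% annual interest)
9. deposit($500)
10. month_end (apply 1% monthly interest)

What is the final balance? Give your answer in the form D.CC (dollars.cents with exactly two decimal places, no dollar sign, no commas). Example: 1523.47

After 1 (year_end (apply 12% annual interest)): balance=$112.00 total_interest=$12.00
After 2 (deposit($500)): balance=$612.00 total_interest=$12.00
After 3 (deposit($500)): balance=$1112.00 total_interest=$12.00
After 4 (deposit($1000)): balance=$2112.00 total_interest=$12.00
After 5 (year_end (apply 12% annual interest)): balance=$2365.44 total_interest=$265.44
After 6 (month_end (apply 1% monthly interest)): balance=$2389.09 total_interest=$289.09
After 7 (year_end (apply 12% annual interest)): balance=$2675.78 total_interest=$575.78
After 8 (year_end (apply 12% annual interest)): balance=$2996.87 total_interest=$896.87
After 9 (deposit($500)): balance=$3496.87 total_interest=$896.87
After 10 (month_end (apply 1% monthly interest)): balance=$3531.83 total_interest=$931.83

Answer: 3531.83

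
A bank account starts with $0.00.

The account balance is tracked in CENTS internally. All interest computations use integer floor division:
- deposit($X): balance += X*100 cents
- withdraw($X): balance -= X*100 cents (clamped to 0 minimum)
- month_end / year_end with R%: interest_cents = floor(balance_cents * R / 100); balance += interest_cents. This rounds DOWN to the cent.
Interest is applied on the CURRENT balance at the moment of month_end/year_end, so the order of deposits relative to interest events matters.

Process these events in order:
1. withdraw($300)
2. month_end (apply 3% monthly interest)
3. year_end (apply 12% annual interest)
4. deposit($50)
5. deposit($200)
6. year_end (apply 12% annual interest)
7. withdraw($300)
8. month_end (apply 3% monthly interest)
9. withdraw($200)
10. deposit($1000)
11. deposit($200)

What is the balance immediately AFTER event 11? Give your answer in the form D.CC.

After 1 (withdraw($300)): balance=$0.00 total_interest=$0.00
After 2 (month_end (apply 3% monthly interest)): balance=$0.00 total_interest=$0.00
After 3 (year_end (apply 12% annual interest)): balance=$0.00 total_interest=$0.00
After 4 (deposit($50)): balance=$50.00 total_interest=$0.00
After 5 (deposit($200)): balance=$250.00 total_interest=$0.00
After 6 (year_end (apply 12% annual interest)): balance=$280.00 total_interest=$30.00
After 7 (withdraw($300)): balance=$0.00 total_interest=$30.00
After 8 (month_end (apply 3% monthly interest)): balance=$0.00 total_interest=$30.00
After 9 (withdraw($200)): balance=$0.00 total_interest=$30.00
After 10 (deposit($1000)): balance=$1000.00 total_interest=$30.00
After 11 (deposit($200)): balance=$1200.00 total_interest=$30.00

Answer: 1200.00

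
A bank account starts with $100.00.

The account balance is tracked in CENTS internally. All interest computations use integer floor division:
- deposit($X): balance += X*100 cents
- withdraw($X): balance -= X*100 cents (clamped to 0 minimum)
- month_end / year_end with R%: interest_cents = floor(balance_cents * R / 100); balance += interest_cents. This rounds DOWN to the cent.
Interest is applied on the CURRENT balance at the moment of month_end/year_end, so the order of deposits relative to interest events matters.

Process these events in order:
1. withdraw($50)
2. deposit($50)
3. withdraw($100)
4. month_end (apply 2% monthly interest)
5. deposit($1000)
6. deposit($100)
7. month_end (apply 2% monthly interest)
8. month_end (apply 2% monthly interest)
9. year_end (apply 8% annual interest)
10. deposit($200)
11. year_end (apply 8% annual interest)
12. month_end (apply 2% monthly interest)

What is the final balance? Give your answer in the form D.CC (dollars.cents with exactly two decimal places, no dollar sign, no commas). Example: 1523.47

After 1 (withdraw($50)): balance=$50.00 total_interest=$0.00
After 2 (deposit($50)): balance=$100.00 total_interest=$0.00
After 3 (withdraw($100)): balance=$0.00 total_interest=$0.00
After 4 (month_end (apply 2% monthly interest)): balance=$0.00 total_interest=$0.00
After 5 (deposit($1000)): balance=$1000.00 total_interest=$0.00
After 6 (deposit($100)): balance=$1100.00 total_interest=$0.00
After 7 (month_end (apply 2% monthly interest)): balance=$1122.00 total_interest=$22.00
After 8 (month_end (apply 2% monthly interest)): balance=$1144.44 total_interest=$44.44
After 9 (year_end (apply 8% annual interest)): balance=$1235.99 total_interest=$135.99
After 10 (deposit($200)): balance=$1435.99 total_interest=$135.99
After 11 (year_end (apply 8% annual interest)): balance=$1550.86 total_interest=$250.86
After 12 (month_end (apply 2% monthly interest)): balance=$1581.87 total_interest=$281.87

Answer: 1581.87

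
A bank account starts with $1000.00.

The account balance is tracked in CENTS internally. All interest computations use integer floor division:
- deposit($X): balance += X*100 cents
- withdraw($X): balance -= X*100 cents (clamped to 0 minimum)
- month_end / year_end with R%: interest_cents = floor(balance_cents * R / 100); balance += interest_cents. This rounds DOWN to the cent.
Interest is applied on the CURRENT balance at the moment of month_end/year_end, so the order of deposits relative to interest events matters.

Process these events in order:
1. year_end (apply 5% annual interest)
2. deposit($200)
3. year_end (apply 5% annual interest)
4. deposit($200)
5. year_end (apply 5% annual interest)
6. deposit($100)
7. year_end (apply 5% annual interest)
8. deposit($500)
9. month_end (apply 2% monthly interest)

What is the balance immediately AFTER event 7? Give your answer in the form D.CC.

After 1 (year_end (apply 5% annual interest)): balance=$1050.00 total_interest=$50.00
After 2 (deposit($200)): balance=$1250.00 total_interest=$50.00
After 3 (year_end (apply 5% annual interest)): balance=$1312.50 total_interest=$112.50
After 4 (deposit($200)): balance=$1512.50 total_interest=$112.50
After 5 (year_end (apply 5% annual interest)): balance=$1588.12 total_interest=$188.12
After 6 (deposit($100)): balance=$1688.12 total_interest=$188.12
After 7 (year_end (apply 5% annual interest)): balance=$1772.52 total_interest=$272.52

Answer: 1772.52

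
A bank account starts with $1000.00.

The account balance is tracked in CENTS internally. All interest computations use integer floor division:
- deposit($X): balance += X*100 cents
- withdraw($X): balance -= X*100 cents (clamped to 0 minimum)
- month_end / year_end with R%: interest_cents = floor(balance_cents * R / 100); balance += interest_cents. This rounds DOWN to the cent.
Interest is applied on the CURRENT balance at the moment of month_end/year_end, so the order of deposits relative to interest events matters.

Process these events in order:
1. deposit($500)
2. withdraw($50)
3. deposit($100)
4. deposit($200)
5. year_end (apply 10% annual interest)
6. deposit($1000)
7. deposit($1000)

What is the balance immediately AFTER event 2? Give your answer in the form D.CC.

After 1 (deposit($500)): balance=$1500.00 total_interest=$0.00
After 2 (withdraw($50)): balance=$1450.00 total_interest=$0.00

Answer: 1450.00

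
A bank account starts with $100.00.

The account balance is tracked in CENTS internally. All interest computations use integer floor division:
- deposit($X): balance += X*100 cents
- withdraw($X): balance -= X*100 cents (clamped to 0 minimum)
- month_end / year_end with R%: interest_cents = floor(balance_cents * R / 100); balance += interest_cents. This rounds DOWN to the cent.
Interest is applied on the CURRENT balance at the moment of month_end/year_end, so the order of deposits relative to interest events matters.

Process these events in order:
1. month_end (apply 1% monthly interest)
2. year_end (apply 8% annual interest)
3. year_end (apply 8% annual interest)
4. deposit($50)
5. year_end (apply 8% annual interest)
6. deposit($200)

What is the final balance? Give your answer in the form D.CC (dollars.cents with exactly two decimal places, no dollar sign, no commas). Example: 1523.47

Answer: 381.22

Derivation:
After 1 (month_end (apply 1% monthly interest)): balance=$101.00 total_interest=$1.00
After 2 (year_end (apply 8% annual interest)): balance=$109.08 total_interest=$9.08
After 3 (year_end (apply 8% annual interest)): balance=$117.80 total_interest=$17.80
After 4 (deposit($50)): balance=$167.80 total_interest=$17.80
After 5 (year_end (apply 8% annual interest)): balance=$181.22 total_interest=$31.22
After 6 (deposit($200)): balance=$381.22 total_interest=$31.22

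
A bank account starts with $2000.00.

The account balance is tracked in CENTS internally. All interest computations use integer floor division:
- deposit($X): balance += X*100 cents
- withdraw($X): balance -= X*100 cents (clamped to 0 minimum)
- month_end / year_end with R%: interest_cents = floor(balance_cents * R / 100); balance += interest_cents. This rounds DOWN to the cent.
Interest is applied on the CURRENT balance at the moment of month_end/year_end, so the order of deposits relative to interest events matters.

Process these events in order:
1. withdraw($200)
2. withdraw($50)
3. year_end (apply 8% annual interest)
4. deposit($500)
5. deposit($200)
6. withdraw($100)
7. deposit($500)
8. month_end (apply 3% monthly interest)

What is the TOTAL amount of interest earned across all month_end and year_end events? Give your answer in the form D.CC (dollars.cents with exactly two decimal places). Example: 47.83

After 1 (withdraw($200)): balance=$1800.00 total_interest=$0.00
After 2 (withdraw($50)): balance=$1750.00 total_interest=$0.00
After 3 (year_end (apply 8% annual interest)): balance=$1890.00 total_interest=$140.00
After 4 (deposit($500)): balance=$2390.00 total_interest=$140.00
After 5 (deposit($200)): balance=$2590.00 total_interest=$140.00
After 6 (withdraw($100)): balance=$2490.00 total_interest=$140.00
After 7 (deposit($500)): balance=$2990.00 total_interest=$140.00
After 8 (month_end (apply 3% monthly interest)): balance=$3079.70 total_interest=$229.70

Answer: 229.70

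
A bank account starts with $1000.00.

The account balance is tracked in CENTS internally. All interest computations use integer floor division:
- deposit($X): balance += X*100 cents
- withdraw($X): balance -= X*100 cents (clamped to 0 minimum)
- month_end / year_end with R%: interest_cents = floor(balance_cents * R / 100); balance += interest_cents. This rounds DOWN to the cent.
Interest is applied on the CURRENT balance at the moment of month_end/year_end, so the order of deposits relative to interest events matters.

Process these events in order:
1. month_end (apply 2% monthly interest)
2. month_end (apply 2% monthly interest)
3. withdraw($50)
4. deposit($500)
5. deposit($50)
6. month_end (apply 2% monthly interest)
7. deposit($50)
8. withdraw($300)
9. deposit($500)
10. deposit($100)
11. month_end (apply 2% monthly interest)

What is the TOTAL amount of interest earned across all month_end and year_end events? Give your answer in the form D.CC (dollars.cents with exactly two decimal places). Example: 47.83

Answer: 109.62

Derivation:
After 1 (month_end (apply 2% monthly interest)): balance=$1020.00 total_interest=$20.00
After 2 (month_end (apply 2% monthly interest)): balance=$1040.40 total_interest=$40.40
After 3 (withdraw($50)): balance=$990.40 total_interest=$40.40
After 4 (deposit($500)): balance=$1490.40 total_interest=$40.40
After 5 (deposit($50)): balance=$1540.40 total_interest=$40.40
After 6 (month_end (apply 2% monthly interest)): balance=$1571.20 total_interest=$71.20
After 7 (deposit($50)): balance=$1621.20 total_interest=$71.20
After 8 (withdraw($300)): balance=$1321.20 total_interest=$71.20
After 9 (deposit($500)): balance=$1821.20 total_interest=$71.20
After 10 (deposit($100)): balance=$1921.20 total_interest=$71.20
After 11 (month_end (apply 2% monthly interest)): balance=$1959.62 total_interest=$109.62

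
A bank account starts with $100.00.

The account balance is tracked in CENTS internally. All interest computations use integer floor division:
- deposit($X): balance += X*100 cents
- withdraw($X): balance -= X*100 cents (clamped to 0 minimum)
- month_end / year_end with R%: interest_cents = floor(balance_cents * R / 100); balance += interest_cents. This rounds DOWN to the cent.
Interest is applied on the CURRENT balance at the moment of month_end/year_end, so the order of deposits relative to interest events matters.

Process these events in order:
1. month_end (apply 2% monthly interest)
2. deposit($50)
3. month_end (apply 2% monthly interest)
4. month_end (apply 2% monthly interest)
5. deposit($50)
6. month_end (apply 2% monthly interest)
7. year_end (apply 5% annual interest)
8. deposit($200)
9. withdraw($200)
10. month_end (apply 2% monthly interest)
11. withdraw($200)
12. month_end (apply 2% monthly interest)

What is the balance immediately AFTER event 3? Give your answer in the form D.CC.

After 1 (month_end (apply 2% monthly interest)): balance=$102.00 total_interest=$2.00
After 2 (deposit($50)): balance=$152.00 total_interest=$2.00
After 3 (month_end (apply 2% monthly interest)): balance=$155.04 total_interest=$5.04

Answer: 155.04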